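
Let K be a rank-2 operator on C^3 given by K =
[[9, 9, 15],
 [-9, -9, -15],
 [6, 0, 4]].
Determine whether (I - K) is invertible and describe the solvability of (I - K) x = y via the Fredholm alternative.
(I - K) is invertible (det(I - K) = -93 ≠ 0), so for every y in C^3 the equation (I - K) x = y has a unique solution.

K has rank 2 and factors as K = U V^T = u1 v1^T + u2 v2^T with u1 = (3, -3, 0), v1 = (0, 3, 3), u2 = (3, -3, 2), v2 = (3, 0, 2) (multiplying out reproduces the displayed K). The nonzero eigenvalues of U V^T coincide with those of the 2 x 2 matrix G = V^T U = [[v1·u1, v1·u2], [v2·u1, v2·u2]] = [[-9, -3], [9, 13]], and by the Sylvester determinant identity det(I_3 - U V^T) = det(I_2 - V^T U) = det([[10, 3], [-9, -12]]) = (10)(-12) - (3)(-9) = -93. (Direct check: I - K =
[[-8, -9, -15],
 [9, 10, 15],
 [-6, 0, -3]]
has determinant -93.) The finite-dimensional Fredholm alternative says: either (I - K) is invertible, or ker(I - K) ≠ {0} and then range(I - K) = ker((I - K)^*)^⊥, with dim ker(I - K) = dim ker((I - K)^*). Since det(I - K) ≠ 0, 1 is not an eigenvalue of K and ker(I - K) = {0}, so we are in the first case: for every y there is a unique x = (I - K)^(-1) y. (Explicitly, by the Woodbury identity, (I - U V^T)^(-1) = I + U (I_2 - G)^(-1) V^T.)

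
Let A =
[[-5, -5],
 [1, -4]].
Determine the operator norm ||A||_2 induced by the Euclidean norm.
||A||_2 = sqrt((67 + sqrt(1989))/2) ≈ 7.4699 (= sqrt(largest eigenvalue of A^T A))

||A||_2 = sigma_max(A) = sqrt(lambda_max(A^T A)). Form the symmetric matrix M = A^T A =
[[26, 21],
 [21, 41]].
Its characteristic polynomial (trace, determinant of M give the coefficients) is
  p(λ) = det(λ I - M) = λ^2 - 67λ + 625.
For λ^2 - 67λ + 625 the discriminant is 1989. It is nonnegative but not a perfect square, so the roots are real and irrational: λ = (67 ± sqrt(1989))/2 ≈ 55.7991, 11.2009.
So the eigenvalues of A^T A are ≈ 11.2009, 55.7991 (all ≥ 0, as they must be for A^T A). The largest is λ_max = (67 + sqrt(1989))/2 ≈ 55.7991, hence ||A||_2 = sqrt(λ_max) = sqrt((67 + sqrt(1989))/2) ≈ 7.4699.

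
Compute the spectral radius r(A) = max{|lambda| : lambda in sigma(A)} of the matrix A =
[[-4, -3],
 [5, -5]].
r(A) = sqrt(35) ≈ 5.9161

The eigenvalues of A are the roots of its characteristic polynomial. With M = A (coefficients from the trace and determinant):
  p(λ) = det(λ I - M) = λ^2 + 9λ + 35.
For λ^2 + 9λ + 35 the discriminant is -59. It is negative, so the roots are the complex-conjugate pair λ = -9/2 ± (sqrt(59)/2) i ≈ -4.5 ± 3.8406i. For a conjugate pair the product of the roots equals the constant term, so |λ|^2 = 35 and |λ| = sqrt(35) ≈ 5.9161.
Thus the eigenvalues (to 4 decimals) are -4.5 ± 3.8406i (modulus 5.9161). The spectral radius is the largest modulus: r(A) = sqrt(35) ≈ 5.9161. (Cross-check: r(A) ≤ ||A||_2 ≈ 7.1388; equality holds whenever A is normal, though it can also hold for some non-normal A.)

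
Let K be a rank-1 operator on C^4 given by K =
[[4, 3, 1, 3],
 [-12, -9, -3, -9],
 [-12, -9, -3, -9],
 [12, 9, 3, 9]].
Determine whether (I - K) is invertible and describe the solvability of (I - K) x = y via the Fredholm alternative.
(I - K) is singular (det(I - K) = 0, i.e. 1 ∈ sigma(K)). (I - K) x = y is solvable iff y ⊥ ker((I - K)^*) = span{(4, 3, 1, 3)}, i.e. iff 4y_1 + 3y_2 + y_3 + 3y_4 = 0. When solvable, the solutions are x = y + c·(1, -3, -3, 3), c arbitrary (ker(I - K) = span{(1, -3, -3, 3)}, dimension 1).

K has rank 1, so it is an outer product K = u v^T: every row of K is a multiple of one row vector. Reading off the entries, u = (1, -3, -3, 3) and v = (4, 3, 1, 3) (row i of K equals u_i·v^T). A rank-one matrix u v^T satisfies K u = u (v·u) and kills the (3)-dimensional subspace v^⊥, so its characteristic polynomial is lambda^3 (lambda - v·u) with v·u = tr K = 1. Hence the eigenvalues of I - K are 1 (multiplicity 3) and 1 - (1) = 0, so det(I - K) = 0. (Direct check: I - K =
[[-3, -3, -1, -3],
 [12, 10, 3, 9],
 [12, 9, 4, 9],
 [-12, -9, -3, -8]]
has determinant 0.) So 1 is an eigenvalue of K and (I - K) is not invertible. The finite-dimensional Fredholm alternative says: either (I - K) is invertible, or ker(I - K) ≠ {0} and then range(I - K) = ker((I - K)^*)^⊥, with dim ker(I - K) = dim ker((I - K)^*). We are in the second case, so we need both kernels. Kernel of I - K: (I - K) u = u - u (v·u) = u - u = 0, so ker(I - K) = span{u} = span{(1, -3, -3, 3)} (it is exactly 1-dimensional because rank(I - K) = 3). Kernel of the adjoint: K is real, so (I - K)^* = I - K^T = I - v u^T, and (I - v u^T) v = v - v (u·v) = 0; hence ker((I - K)^*) = span{v} = span{(4, 3, 1, 3)}. Therefore (I - K) x = y is solvable iff <y, v> = 0, i.e. iff 4y_1 + 3y_2 + y_3 + 3y_4 = 0. When this holds, K y = u (v·y) = 0, so (I - K) y = y and x = y is a particular solution; the full solution set is the line x = y + c·u = y + c·(1, -3, -3, 3), c ∈ C.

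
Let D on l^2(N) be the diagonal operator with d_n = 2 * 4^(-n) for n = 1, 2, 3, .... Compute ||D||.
||D|| = 1/2 (attained at n = 1)

For D diagonal, ||D|| = sup_n |d_n|. The sequence d_n = 2 * 4^(-n) is positive and strictly decreasing (ratio 4^(-1) < 1), so the supremum is d_1 = 2/4 = 1/2. Hence ||D|| = 1/2.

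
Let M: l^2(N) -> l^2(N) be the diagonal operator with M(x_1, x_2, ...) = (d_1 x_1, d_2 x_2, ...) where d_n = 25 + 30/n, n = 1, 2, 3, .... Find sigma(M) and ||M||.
sigma(M) = {25 + 30/n : n ≥ 1} ∪ {25}; ||M|| = 55

A bounded diagonal operator on l^2 with diagonal entries d_n has spectrum equal to the closure of {d_n : n ≥ 1}: every d_n is an eigenvalue (with eigenvector e_n), so {d_n} ⊂ sigma(M); the spectrum is closed, so its closure is too; and for lambda not in the closure, (M - lambda I) has bounded inverse (the diagonal entries 1/(d_n - lambda) are bounded). For our sequence d_n = 25 + 30/n, n = 1, 2, 3, ...:
  - {d_n} = {25 + 30/n : n ≥ 1}; the only limit point is 25
  - closure = {25 + 30/n : n ≥ 1} ∪ {25}
For the norm: a diagonal operator has ||M|| = sup_n |d_n|. Here d_n = 25 + 30/n is positive and decreasing, so sup_n |d_n| = d_1 = 25 + 30 = 55. So ||M|| = 55.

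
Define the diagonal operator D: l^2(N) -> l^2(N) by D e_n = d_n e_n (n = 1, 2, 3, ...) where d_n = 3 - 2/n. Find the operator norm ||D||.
||D|| = 3

For a diagonal operator on l^2 with entries d_n, ||D|| = sup_n |d_n|. Here d_1 = 1, d_2 = 2, ..., and d_n = 3 - 2/n increases monotonically toward 3. All terms lie in [1, 3), so |d_n| = d_n and the supremum is the limit 3, which is not attained by any individual d_n. Hence ||D|| = 3.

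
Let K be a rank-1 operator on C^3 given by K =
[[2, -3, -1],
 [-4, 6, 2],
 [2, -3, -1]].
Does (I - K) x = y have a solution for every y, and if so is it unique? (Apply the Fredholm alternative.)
(I - K) is invertible (det(I - K) = -6 ≠ 0), so for every y in C^3 the equation (I - K) x = y has a unique solution.

K has rank 1, so it is an outer product K = u v^T: every row of K is a multiple of one row vector. Reading off the entries, u = (-1, 2, -1) and v = (-2, 3, 1) (row i of K equals u_i·v^T). A rank-one matrix u v^T satisfies K u = u (v·u) and kills the (2)-dimensional subspace v^⊥, so its characteristic polynomial is lambda^2 (lambda - v·u) with v·u = tr K = 7. Hence the eigenvalues of I - K are 1 (multiplicity 2) and 1 - (7) = -6, so det(I - K) = -6. (Direct check: I - K =
[[-1, 3, 1],
 [4, -5, -2],
 [-2, 3, 2]]
has determinant -6.) The finite-dimensional Fredholm alternative says: either (I - K) is invertible, or ker(I - K) ≠ {0} and then range(I - K) = ker((I - K)^*)^⊥, with dim ker(I - K) = dim ker((I - K)^*). Since det(I - K) ≠ 0, 1 is not an eigenvalue of K and ker(I - K) = {0}, so we are in the first case: for every y there is a unique x = (I - K)^(-1) y. Explicitly, by the Sherman–Morrison formula, (I - u v^T)^(-1) = I + u v^T/(1 - v·u), i.e. (I - K)^(-1) = I + K/(-6).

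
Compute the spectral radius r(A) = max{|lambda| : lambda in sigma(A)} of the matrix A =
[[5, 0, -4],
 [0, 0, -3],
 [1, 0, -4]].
r(A) = (1 + sqrt(65))/2 ≈ 4.5311

The eigenvalues of A are the roots of its characteristic polynomial. With M = A (coefficients from the trace, the sum of principal 2x2 minors, and det A):
  p(λ) = det(λ I - M) = λ^3 - λ^2 - 16λ.
The constant term is 0, so λ = 0 is a root. Dividing out λ leaves p(λ) = λ(λ^2 - λ - 16). For λ^2 - λ - 16 the discriminant is 65. It is nonnegative but not a perfect square, so the roots are real and irrational: λ = (1 ± sqrt(65))/2 ≈ 4.5311, -3.5311.
Thus the eigenvalues (to 4 decimals) are 4.5311 (modulus 4.5311); -3.5311 (modulus 3.5311); 0 (modulus 0). The spectral radius is the largest modulus: r(A) = (1 + sqrt(65))/2 ≈ 4.5311. (Cross-check: r(A) ≤ ||A||_2 ≈ 7.658; equality holds whenever A is normal, though it can also hold for some non-normal A.)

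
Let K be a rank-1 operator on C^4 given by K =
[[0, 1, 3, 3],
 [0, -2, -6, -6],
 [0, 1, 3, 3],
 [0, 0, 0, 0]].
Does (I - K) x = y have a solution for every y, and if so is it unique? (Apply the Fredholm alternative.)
(I - K) is singular (det(I - K) = 0, i.e. 1 ∈ sigma(K)). (I - K) x = y is solvable iff y ⊥ ker((I - K)^*) = span{(0, 1, 3, 3)}, i.e. iff y_2 + 3y_3 + 3y_4 = 0. When solvable, the solutions are x = y + c·(1, -2, 1, 0), c arbitrary (ker(I - K) = span{(1, -2, 1, 0)}, dimension 1).

K has rank 1, so it is an outer product K = u v^T: every row of K is a multiple of one row vector. Reading off the entries, u = (1, -2, 1, 0) and v = (0, 1, 3, 3) (row i of K equals u_i·v^T). A rank-one matrix u v^T satisfies K u = u (v·u) and kills the (3)-dimensional subspace v^⊥, so its characteristic polynomial is lambda^3 (lambda - v·u) with v·u = tr K = 1. Hence the eigenvalues of I - K are 1 (multiplicity 3) and 1 - (1) = 0, so det(I - K) = 0. (Direct check: I - K =
[[1, -1, -3, -3],
 [0, 3, 6, 6],
 [0, -1, -2, -3],
 [0, 0, 0, 1]]
has determinant 0.) So 1 is an eigenvalue of K and (I - K) is not invertible. The finite-dimensional Fredholm alternative says: either (I - K) is invertible, or ker(I - K) ≠ {0} and then range(I - K) = ker((I - K)^*)^⊥, with dim ker(I - K) = dim ker((I - K)^*). We are in the second case, so we need both kernels. Kernel of I - K: (I - K) u = u - u (v·u) = u - u = 0, so ker(I - K) = span{u} = span{(1, -2, 1, 0)} (it is exactly 1-dimensional because rank(I - K) = 3). Kernel of the adjoint: K is real, so (I - K)^* = I - K^T = I - v u^T, and (I - v u^T) v = v - v (u·v) = 0; hence ker((I - K)^*) = span{v} = span{(0, 1, 3, 3)}. Therefore (I - K) x = y is solvable iff <y, v> = 0, i.e. iff y_2 + 3y_3 + 3y_4 = 0. When this holds, K y = u (v·y) = 0, so (I - K) y = y and x = y is a particular solution; the full solution set is the line x = y + c·u = y + c·(1, -2, 1, 0), c ∈ C.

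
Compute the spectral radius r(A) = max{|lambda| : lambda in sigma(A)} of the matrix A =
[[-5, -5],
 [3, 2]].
r(A) = sqrt(5) ≈ 2.2361

The eigenvalues of A are the roots of its characteristic polynomial. With M = A (coefficients from the trace and determinant):
  p(λ) = det(λ I - M) = λ^2 + 3λ + 5.
For λ^2 + 3λ + 5 the discriminant is -11. It is negative, so the roots are the complex-conjugate pair λ = -3/2 ± (sqrt(11)/2) i ≈ -1.5 ± 1.6583i. For a conjugate pair the product of the roots equals the constant term, so |λ|^2 = 5 and |λ| = sqrt(5) ≈ 2.2361.
Thus the eigenvalues (to 4 decimals) are -1.5 ± 1.6583i (modulus 2.2361). The spectral radius is the largest modulus: r(A) = sqrt(5) ≈ 2.2361. (Cross-check: r(A) ≤ ||A||_2 ≈ 7.9121; equality holds whenever A is normal, though it can also hold for some non-normal A.)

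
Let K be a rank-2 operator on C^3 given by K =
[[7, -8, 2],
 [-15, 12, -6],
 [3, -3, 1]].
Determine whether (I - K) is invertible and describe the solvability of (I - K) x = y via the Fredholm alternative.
(I - K) is invertible (det(I - K) = -60 ≠ 0), so for every y in C^3 the equation (I - K) x = y has a unique solution.

K has rank 2 and factors as K = U V^T = u1 v1^T + u2 v2^T with u1 = (3, -3, 1), v1 = (3, -3, 1), u2 = (1, 3, 0), v2 = (-2, 1, -1) (multiplying out reproduces the displayed K). The nonzero eigenvalues of U V^T coincide with those of the 2 x 2 matrix G = V^T U = [[v1·u1, v1·u2], [v2·u1, v2·u2]] = [[19, -6], [-10, 1]], and by the Sylvester determinant identity det(I_3 - U V^T) = det(I_2 - V^T U) = det([[-18, 6], [10, 0]]) = (-18)(0) - (6)(10) = -60. (Direct check: I - K =
[[-6, 8, -2],
 [15, -11, 6],
 [-3, 3, 0]]
has determinant -60.) The finite-dimensional Fredholm alternative says: either (I - K) is invertible, or ker(I - K) ≠ {0} and then range(I - K) = ker((I - K)^*)^⊥, with dim ker(I - K) = dim ker((I - K)^*). Since det(I - K) ≠ 0, 1 is not an eigenvalue of K and ker(I - K) = {0}, so we are in the first case: for every y there is a unique x = (I - K)^(-1) y. (Explicitly, by the Woodbury identity, (I - U V^T)^(-1) = I + U (I_2 - G)^(-1) V^T.)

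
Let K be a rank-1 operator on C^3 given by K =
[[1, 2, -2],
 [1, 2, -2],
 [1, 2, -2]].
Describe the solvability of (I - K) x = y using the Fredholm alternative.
(I - K) is singular (det(I - K) = 0, i.e. 1 ∈ sigma(K)). (I - K) x = y is solvable iff y ⊥ ker((I - K)^*) = span{(1, 2, -2)}, i.e. iff y_1 + 2y_2 - 2y_3 = 0. When solvable, the solutions are x = y + c·(1, 1, 1), c arbitrary (ker(I - K) = span{(1, 1, 1)}, dimension 1).

K has rank 1, so it is an outer product K = u v^T: every row of K is a multiple of one row vector. Reading off the entries, u = (1, 1, 1) and v = (1, 2, -2) (row i of K equals u_i·v^T). A rank-one matrix u v^T satisfies K u = u (v·u) and kills the (2)-dimensional subspace v^⊥, so its characteristic polynomial is lambda^2 (lambda - v·u) with v·u = tr K = 1. Hence the eigenvalues of I - K are 1 (multiplicity 2) and 1 - (1) = 0, so det(I - K) = 0. (Direct check: I - K =
[[0, -2, 2],
 [-1, -1, 2],
 [-1, -2, 3]]
has determinant 0.) So 1 is an eigenvalue of K and (I - K) is not invertible. The finite-dimensional Fredholm alternative says: either (I - K) is invertible, or ker(I - K) ≠ {0} and then range(I - K) = ker((I - K)^*)^⊥, with dim ker(I - K) = dim ker((I - K)^*). We are in the second case, so we need both kernels. Kernel of I - K: (I - K) u = u - u (v·u) = u - u = 0, so ker(I - K) = span{u} = span{(1, 1, 1)} (it is exactly 1-dimensional because rank(I - K) = 2). Kernel of the adjoint: K is real, so (I - K)^* = I - K^T = I - v u^T, and (I - v u^T) v = v - v (u·v) = 0; hence ker((I - K)^*) = span{v} = span{(1, 2, -2)}. Therefore (I - K) x = y is solvable iff <y, v> = 0, i.e. iff y_1 + 2y_2 - 2y_3 = 0. When this holds, K y = u (v·y) = 0, so (I - K) y = y and x = y is a particular solution; the full solution set is the line x = y + c·u = y + c·(1, 1, 1), c ∈ C.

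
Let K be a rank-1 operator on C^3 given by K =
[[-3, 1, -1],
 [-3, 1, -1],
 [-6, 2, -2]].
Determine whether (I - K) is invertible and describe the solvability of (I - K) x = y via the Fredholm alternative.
(I - K) is invertible (det(I - K) = 5 ≠ 0), so for every y in C^3 the equation (I - K) x = y has a unique solution.

K has rank 1, so it is an outer product K = u v^T: every row of K is a multiple of one row vector. Reading off the entries, u = (-1, -1, -2) and v = (3, -1, 1) (row i of K equals u_i·v^T). A rank-one matrix u v^T satisfies K u = u (v·u) and kills the (2)-dimensional subspace v^⊥, so its characteristic polynomial is lambda^2 (lambda - v·u) with v·u = tr K = -4. Hence the eigenvalues of I - K are 1 (multiplicity 2) and 1 - (-4) = 5, so det(I - K) = 5. (Direct check: I - K =
[[4, -1, 1],
 [3, 0, 1],
 [6, -2, 3]]
has determinant 5.) The finite-dimensional Fredholm alternative says: either (I - K) is invertible, or ker(I - K) ≠ {0} and then range(I - K) = ker((I - K)^*)^⊥, with dim ker(I - K) = dim ker((I - K)^*). Since det(I - K) ≠ 0, 1 is not an eigenvalue of K and ker(I - K) = {0}, so we are in the first case: for every y there is a unique x = (I - K)^(-1) y. Explicitly, by the Sherman–Morrison formula, (I - u v^T)^(-1) = I + u v^T/(1 - v·u), i.e. (I - K)^(-1) = I + K/(5).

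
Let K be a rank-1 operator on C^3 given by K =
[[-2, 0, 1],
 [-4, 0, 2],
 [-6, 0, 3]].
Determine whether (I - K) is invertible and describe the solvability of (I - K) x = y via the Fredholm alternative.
(I - K) is singular (det(I - K) = 0, i.e. 1 ∈ sigma(K)). (I - K) x = y is solvable iff y ⊥ ker((I - K)^*) = span{(-2, 0, 1)}, i.e. iff -2y_1 + y_3 = 0. When solvable, the solutions are x = y + c·(1, 2, 3), c arbitrary (ker(I - K) = span{(1, 2, 3)}, dimension 1).

K has rank 1, so it is an outer product K = u v^T: every row of K is a multiple of one row vector. Reading off the entries, u = (1, 2, 3) and v = (-2, 0, 1) (row i of K equals u_i·v^T). A rank-one matrix u v^T satisfies K u = u (v·u) and kills the (2)-dimensional subspace v^⊥, so its characteristic polynomial is lambda^2 (lambda - v·u) with v·u = tr K = 1. Hence the eigenvalues of I - K are 1 (multiplicity 2) and 1 - (1) = 0, so det(I - K) = 0. (Direct check: I - K =
[[3, 0, -1],
 [4, 1, -2],
 [6, 0, -2]]
has determinant 0.) So 1 is an eigenvalue of K and (I - K) is not invertible. The finite-dimensional Fredholm alternative says: either (I - K) is invertible, or ker(I - K) ≠ {0} and then range(I - K) = ker((I - K)^*)^⊥, with dim ker(I - K) = dim ker((I - K)^*). We are in the second case, so we need both kernels. Kernel of I - K: (I - K) u = u - u (v·u) = u - u = 0, so ker(I - K) = span{u} = span{(1, 2, 3)} (it is exactly 1-dimensional because rank(I - K) = 2). Kernel of the adjoint: K is real, so (I - K)^* = I - K^T = I - v u^T, and (I - v u^T) v = v - v (u·v) = 0; hence ker((I - K)^*) = span{v} = span{(-2, 0, 1)}. Therefore (I - K) x = y is solvable iff <y, v> = 0, i.e. iff -2y_1 + y_3 = 0. When this holds, K y = u (v·y) = 0, so (I - K) y = y and x = y is a particular solution; the full solution set is the line x = y + c·u = y + c·(1, 2, 3), c ∈ C.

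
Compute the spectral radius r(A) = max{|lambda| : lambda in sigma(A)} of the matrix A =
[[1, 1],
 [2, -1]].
r(A) = sqrt(12)/2 ≈ 1.7321

The eigenvalues of A are the roots of its characteristic polynomial. With M = A (coefficients from the trace and determinant):
  p(λ) = det(λ I - M) = λ^2 - 3.
For λ^2 - 3 the discriminant is 12. It is nonnegative but not a perfect square, so the roots are real and irrational: λ = ± sqrt(12)/2 ≈ 1.7321, -1.7321.
Thus the eigenvalues (to 4 decimals) are 1.7321 (modulus 1.7321); -1.7321 (modulus 1.7321). The spectral radius is the largest modulus: r(A) = sqrt(12)/2 ≈ 1.7321. (Cross-check: r(A) ≤ ||A||_2 ≈ 2.3028; equality holds whenever A is normal, though it can also hold for some non-normal A.)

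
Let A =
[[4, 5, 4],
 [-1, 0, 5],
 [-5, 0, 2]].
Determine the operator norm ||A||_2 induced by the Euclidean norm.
||A||_2 ≈ 8.0458 (= sqrt(largest eigenvalue of A^T A))

||A||_2 = sigma_max(A) = sqrt(lambda_max(A^T A)). Form the symmetric matrix M = A^T A =
[[42, 20, 1],
 [20, 25, 20],
 [1, 20, 45]].
Its characteristic polynomial (trace, sum of principal 2x2 minors, determinant of M give the coefficients) is
  p(λ) = det(λ I - M) = λ^3 - 112λ^2 + 3264λ - 13225.
No integer candidate from the rational root theorem (±divisors of 13225) is a root, so the roots are irrational. The cubic discriminant is Δ = 2525761973 > 0, so there are three distinct real roots. p(4) = -1897 and p(5) = 420 have opposite signs, so a root lies in (4, 5); Newton's method refines it to λ ≈ 4.8123. p(42) = 383 and p(43) = -454 have opposite signs, so a root lies in (42, 43); Newton's method refines it to λ ≈ 42.453. p(64) = -937 and p(65) = 360 have opposite signs, so a root lies in (64, 65); Newton's method refines it to λ ≈ 64.7347. Check (Vieta): the three roots sum to 112, matching tr M = 112.
So the eigenvalues of A^T A are ≈ 4.8123, 42.453, 64.7347 (all ≥ 0, as they must be for A^T A). The largest is λ_max ≈ 64.7347, hence ||A||_2 = sqrt(λ_max) ≈ 8.0458.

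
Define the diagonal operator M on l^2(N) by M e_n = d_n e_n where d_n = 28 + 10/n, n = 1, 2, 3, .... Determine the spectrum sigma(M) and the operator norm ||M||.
sigma(M) = {28 + 10/n : n ≥ 1} ∪ {28}; ||M|| = 38

A bounded diagonal operator on l^2 with diagonal entries d_n has spectrum equal to the closure of {d_n : n ≥ 1}: every d_n is an eigenvalue (with eigenvector e_n), so {d_n} ⊂ sigma(M); the spectrum is closed, so its closure is too; and for lambda not in the closure, (M - lambda I) has bounded inverse (the diagonal entries 1/(d_n - lambda) are bounded). For our sequence d_n = 28 + 10/n, n = 1, 2, 3, ...:
  - {d_n} = {28 + 10/n : n ≥ 1}; the only limit point is 28
  - closure = {28 + 10/n : n ≥ 1} ∪ {28}
For the norm: a diagonal operator has ||M|| = sup_n |d_n|. Here d_n = 28 + 10/n is positive and decreasing, so sup_n |d_n| = d_1 = 28 + 10 = 38. So ||M|| = 38.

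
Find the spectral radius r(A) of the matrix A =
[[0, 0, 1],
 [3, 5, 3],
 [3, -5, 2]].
r(A) = sqrt(30) ≈ 5.4772

The eigenvalues of A are the roots of its characteristic polynomial. With M = A (coefficients from the trace, the sum of principal 2x2 minors, and det A):
  p(λ) = det(λ I - M) = λ^3 - 7λ^2 + 22λ + 30.
By the rational root theorem any rational root is an integer divisor of 30. Testing λ = -1: p(-1) = -1 - 7 - 22 + 30 = 0, so λ = -1 is a root. Dividing out (λ + 1) leaves p(λ) = (λ + 1)(λ^2 - 8λ + 30). For λ^2 - 8λ + 30 the discriminant is -56. It is negative, so the roots are the complex-conjugate pair λ = 4 ± (sqrt(56)/2) i ≈ 4 ± 3.7417i. For a conjugate pair the product of the roots equals the constant term, so |λ|^2 = 30 and |λ| = sqrt(30) ≈ 5.4772.
Thus the eigenvalues (to 4 decimals) are 4 ± 3.7417i (modulus 5.4772); -1 (modulus 1). The spectral radius is the largest modulus: r(A) = sqrt(30) ≈ 5.4772. (Cross-check: r(A) ≤ ||A||_2 ≈ 7.1298; equality holds whenever A is normal, though it can also hold for some non-normal A.)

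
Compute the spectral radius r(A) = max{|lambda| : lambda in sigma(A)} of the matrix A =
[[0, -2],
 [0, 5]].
r(A) = 5

The eigenvalues of A are the roots of its characteristic polynomial. With M = A (coefficients from the trace and determinant):
  p(λ) = det(λ I - M) = λ^2 - 5λ.
For λ^2 - 5λ the discriminant is 25. It is a perfect square (5^2), so the roots are rational: λ = (5 ± 5)/2 = 5, 0.
Thus the eigenvalues (to 4 decimals) are 5 (modulus 5); 0 (modulus 0). The spectral radius is the largest modulus: r(A) = 5. (Cross-check: r(A) ≤ ||A||_2 ≈ 5.3852; equality holds whenever A is normal, though it can also hold for some non-normal A.)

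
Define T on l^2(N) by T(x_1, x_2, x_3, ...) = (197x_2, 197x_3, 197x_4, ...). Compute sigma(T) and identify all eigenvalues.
sigma(T) = closed disk {z in C : |z| ≤ 197}; sigma_p(T) = open disk {z in C : |z| < 197}

Note T = 197·V where V is the unit left shift (V x)_k = x_{k+1}; so sigma(T) = 197·sigma(V) and ||T|| = 197||V||. ||T x||^2 = 38809sum_{k≥2} |x_k|^2 ≤ 38809||x||^2, with equality on {x : x_1 = 0}, so ||T|| = 197. For any lambda with |lambda| < 197, set r = lambda/197 (|r| < 1); the vector x = (1, r, r^2, ...) is in l^2 and satisfies T x = 197(r, r^2, ...) = lambda x, so lambda is an eigenvalue. On the boundary |lambda| = 197 the geometric series diverges, so no l^2 eigenvector exists, but these lambda lie in the approximate point spectrum. Hence sigma(T) is the closed disk of radius 197 and sigma_p(T) is the open disk.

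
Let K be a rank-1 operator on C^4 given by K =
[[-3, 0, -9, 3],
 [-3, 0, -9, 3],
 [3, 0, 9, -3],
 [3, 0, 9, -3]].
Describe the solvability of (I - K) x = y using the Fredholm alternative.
(I - K) is invertible (det(I - K) = -2 ≠ 0), so for every y in C^4 the equation (I - K) x = y has a unique solution.

K has rank 1, so it is an outer product K = u v^T: every row of K is a multiple of one row vector. Reading off the entries, u = (-3, -3, 3, 3) and v = (1, 0, 3, -1) (row i of K equals u_i·v^T). A rank-one matrix u v^T satisfies K u = u (v·u) and kills the (3)-dimensional subspace v^⊥, so its characteristic polynomial is lambda^3 (lambda - v·u) with v·u = tr K = 3. Hence the eigenvalues of I - K are 1 (multiplicity 3) and 1 - (3) = -2, so det(I - K) = -2. (Direct check: I - K =
[[4, 0, 9, -3],
 [3, 1, 9, -3],
 [-3, 0, -8, 3],
 [-3, 0, -9, 4]]
has determinant -2.) The finite-dimensional Fredholm alternative says: either (I - K) is invertible, or ker(I - K) ≠ {0} and then range(I - K) = ker((I - K)^*)^⊥, with dim ker(I - K) = dim ker((I - K)^*). Since det(I - K) ≠ 0, 1 is not an eigenvalue of K and ker(I - K) = {0}, so we are in the first case: for every y there is a unique x = (I - K)^(-1) y. Explicitly, by the Sherman–Morrison formula, (I - u v^T)^(-1) = I + u v^T/(1 - v·u), i.e. (I - K)^(-1) = I + K/(-2).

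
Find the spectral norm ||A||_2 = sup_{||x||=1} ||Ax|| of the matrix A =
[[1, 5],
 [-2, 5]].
||A||_2 = sqrt((55 + sqrt(2125))/2) ≈ 7.1098 (= sqrt(largest eigenvalue of A^T A))

||A||_2 = sigma_max(A) = sqrt(lambda_max(A^T A)). Form the symmetric matrix M = A^T A =
[[5, -5],
 [-5, 50]].
Its characteristic polynomial (trace, determinant of M give the coefficients) is
  p(λ) = det(λ I - M) = λ^2 - 55λ + 225.
For λ^2 - 55λ + 225 the discriminant is 2125. It is nonnegative but not a perfect square, so the roots are real and irrational: λ = (55 ± sqrt(2125))/2 ≈ 50.5489, 4.4511.
So the eigenvalues of A^T A are ≈ 4.4511, 50.5489 (all ≥ 0, as they must be for A^T A). The largest is λ_max = (55 + sqrt(2125))/2 ≈ 50.5489, hence ||A||_2 = sqrt(λ_max) = sqrt((55 + sqrt(2125))/2) ≈ 7.1098.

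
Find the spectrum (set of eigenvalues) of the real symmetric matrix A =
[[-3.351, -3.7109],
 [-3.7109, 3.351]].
sigma(A) ≈ {-5, 5}

A is real symmetric, so its spectrum consists of real eigenvalues. Expanding the characteristic polynomial of the displayed matrix gives
  det(λ I - A) = p(λ) = λ^2 + (0)λ + (-25).
Solving p(λ) = 0 yields eigenvalues ≈ -5, 5. (A is shown rounded to 4 decimals, so these recover the underlying integer eigenvalues to within that precision.)
Verification: the trace of A = 0 equals the sum of eigenvalues 0, and det(A) ≈ -25.0000 matches the eigenvalue product -25.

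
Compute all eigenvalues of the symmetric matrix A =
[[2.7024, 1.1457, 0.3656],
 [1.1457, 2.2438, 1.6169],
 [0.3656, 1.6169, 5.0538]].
sigma(A) ≈ {1, 3, 6}

A is real symmetric, so its spectrum consists of real eigenvalues. Expanding the characteristic polynomial of the displayed matrix gives
  det(λ I - A) = p(λ) = λ^3 + (-10)λ^2 + (27)λ + (-18).
Solving p(λ) = 0 yields eigenvalues ≈ 1, 3, 6. (A is shown rounded to 4 decimals, so these recover the underlying integer eigenvalues to within that precision.)
Verification: the trace of A = 10 equals the sum of eigenvalues 10, and det(A) ≈ 18.0002 matches the eigenvalue product 18.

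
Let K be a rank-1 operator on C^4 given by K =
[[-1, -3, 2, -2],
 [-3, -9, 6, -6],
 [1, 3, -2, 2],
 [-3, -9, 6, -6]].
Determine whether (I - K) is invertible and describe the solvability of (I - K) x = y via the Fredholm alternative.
(I - K) is invertible (det(I - K) = 19 ≠ 0), so for every y in C^4 the equation (I - K) x = y has a unique solution.

K has rank 1, so it is an outer product K = u v^T: every row of K is a multiple of one row vector. Reading off the entries, u = (1, 3, -1, 3) and v = (-1, -3, 2, -2) (row i of K equals u_i·v^T). A rank-one matrix u v^T satisfies K u = u (v·u) and kills the (3)-dimensional subspace v^⊥, so its characteristic polynomial is lambda^3 (lambda - v·u) with v·u = tr K = -18. Hence the eigenvalues of I - K are 1 (multiplicity 3) and 1 - (-18) = 19, so det(I - K) = 19. (Direct check: I - K =
[[2, 3, -2, 2],
 [3, 10, -6, 6],
 [-1, -3, 3, -2],
 [3, 9, -6, 7]]
has determinant 19.) The finite-dimensional Fredholm alternative says: either (I - K) is invertible, or ker(I - K) ≠ {0} and then range(I - K) = ker((I - K)^*)^⊥, with dim ker(I - K) = dim ker((I - K)^*). Since det(I - K) ≠ 0, 1 is not an eigenvalue of K and ker(I - K) = {0}, so we are in the first case: for every y there is a unique x = (I - K)^(-1) y. Explicitly, by the Sherman–Morrison formula, (I - u v^T)^(-1) = I + u v^T/(1 - v·u), i.e. (I - K)^(-1) = I + K/(19).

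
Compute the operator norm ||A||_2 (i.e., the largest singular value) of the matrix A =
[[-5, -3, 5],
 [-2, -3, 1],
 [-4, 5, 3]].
||A||_2 ≈ 8.9176 (= sqrt(largest eigenvalue of A^T A))

||A||_2 = sigma_max(A) = sqrt(lambda_max(A^T A)). Form the symmetric matrix M = A^T A =
[[45, 1, -39],
 [1, 43, -3],
 [-39, -3, 35]].
Its characteristic polynomial (trace, sum of principal 2x2 minors, determinant of M give the coefficients) is
  p(λ) = det(λ I - M) = λ^3 - 123λ^2 + 3484λ - 2116.
No integer candidate from the rational root theorem (±divisors of 2116) is a root, so the roots are irrational. The cubic discriminant is Δ = 14931596624 > 0, so there are three distinct real roots. p(0) = -2116 and p(1) = 1246 have opposite signs, so a root lies in (0, 1); Newton's method refines it to λ ≈ 0.6209. p(42) = 1328 and p(43) = -224 have opposite signs, so a root lies in (42, 43); Newton's method refines it to λ ≈ 42.8553. p(79) = -1484 and p(80) = 1404 have opposite signs, so a root lies in (79, 80); Newton's method refines it to λ ≈ 79.5238. Check (Vieta): the three roots sum to 123, matching tr M = 123.
So the eigenvalues of A^T A are ≈ 0.6209, 42.8553, 79.5238 (all ≥ 0, as they must be for A^T A). The largest is λ_max ≈ 79.5238, hence ||A||_2 = sqrt(λ_max) ≈ 8.9176.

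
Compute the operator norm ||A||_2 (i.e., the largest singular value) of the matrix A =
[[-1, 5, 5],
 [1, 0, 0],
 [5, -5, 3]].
||A||_2 ≈ 8.4157 (= sqrt(largest eigenvalue of A^T A))

||A||_2 = sigma_max(A) = sqrt(lambda_max(A^T A)). Form the symmetric matrix M = A^T A =
[[27, -30, 10],
 [-30, 50, 10],
 [10, 10, 34]].
Its characteristic polynomial (trace, sum of principal 2x2 minors, determinant of M give the coefficients) is
  p(λ) = det(λ I - M) = λ^3 - 111λ^2 + 2868λ - 1600.
No integer candidate from the rational root theorem (±divisors of 1600) is a root, so the roots are irrational. The cubic discriminant is Δ = 7329848976 > 0, so there are three distinct real roots. p(0) = -1600 and p(1) = 1158 have opposite signs, so a root lies in (0, 1); Newton's method refines it to λ ≈ 0.5704. p(39) = 740 and p(40) = -480 have opposite signs, so a root lies in (39, 40); Newton's method refines it to λ ≈ 39.6051. p(70) = -1740 and p(71) = 388 have opposite signs, so a root lies in (70, 71); Newton's method refines it to λ ≈ 70.8245. Check (Vieta): the three roots sum to 111, matching tr M = 111.
So the eigenvalues of A^T A are ≈ 0.5704, 39.6051, 70.8245 (all ≥ 0, as they must be for A^T A). The largest is λ_max ≈ 70.8245, hence ||A||_2 = sqrt(λ_max) ≈ 8.4157.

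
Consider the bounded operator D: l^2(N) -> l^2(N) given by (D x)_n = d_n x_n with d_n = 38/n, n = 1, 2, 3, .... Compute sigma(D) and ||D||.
sigma(D) = {38/n : n ≥ 1} ∪ {0}; ||D|| = 38

A bounded diagonal operator on l^2 with diagonal entries d_n has spectrum equal to the closure of {d_n : n ≥ 1}: every d_n is an eigenvalue (with eigenvector e_n), so {d_n} ⊂ sigma(D); the spectrum is closed, so its closure is too; and for lambda not in the closure, (D - lambda I) has bounded inverse (the diagonal entries 1/(d_n - lambda) are bounded). For our sequence d_n = 38/n, n = 1, 2, 3, ...:
  - {d_n} = {38/n : n ≥ 1}; the only limit point is 0
  - closure = {38/n : n ≥ 1} ∪ {0}
For the norm: a diagonal operator has ||D|| = sup_n |d_n|. Here d_n = 38/n is positive and decreasing, so sup_n |d_n| = d_1 = 38. So ||D|| = 38.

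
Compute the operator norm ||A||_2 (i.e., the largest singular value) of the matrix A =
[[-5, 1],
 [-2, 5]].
||A||_2 = sqrt((55 + sqrt(909))/2) ≈ 6.5249 (= sqrt(largest eigenvalue of A^T A))

||A||_2 = sigma_max(A) = sqrt(lambda_max(A^T A)). Form the symmetric matrix M = A^T A =
[[29, -15],
 [-15, 26]].
Its characteristic polynomial (trace, determinant of M give the coefficients) is
  p(λ) = det(λ I - M) = λ^2 - 55λ + 529.
For λ^2 - 55λ + 529 the discriminant is 909. It is nonnegative but not a perfect square, so the roots are real and irrational: λ = (55 ± sqrt(909))/2 ≈ 42.5748, 12.4252.
So the eigenvalues of A^T A are ≈ 12.4252, 42.5748 (all ≥ 0, as they must be for A^T A). The largest is λ_max = (55 + sqrt(909))/2 ≈ 42.5748, hence ||A||_2 = sqrt(λ_max) = sqrt((55 + sqrt(909))/2) ≈ 6.5249.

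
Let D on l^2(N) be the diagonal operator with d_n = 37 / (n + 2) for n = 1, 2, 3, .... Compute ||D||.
||D|| = 37/3 (attained at n = 1)

For D diagonal, ||D|| = sup_n |d_n| = sup_n 37/(n + 2). This is positive and strictly decreasing in n, so the supremum is attained at n = 1: d_1 = 37/(1 + 2) = 37/3. Hence ||D|| = 37/3.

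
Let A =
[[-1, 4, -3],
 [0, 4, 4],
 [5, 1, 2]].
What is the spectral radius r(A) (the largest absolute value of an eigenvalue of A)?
r(A) ≈ 6.336

The eigenvalues of A are the roots of its characteristic polynomial. With M = A (coefficients from the trace, the sum of principal 2x2 minors, and det A):
  p(λ) = det(λ I - M) = λ^3 - 5λ^2 + 13λ - 136.
No integer candidate from the rational root theorem (±divisors of 136) is a root, so the roots are irrational. The cubic discriminant is Δ = -412835 < 0, so there is one real root and a complex-conjugate pair. p(6) = -22 and p(7) = 53 have opposite signs, so a root lies in (6, 7); Newton's method refines it to λ ≈ 6.336. Dividing out (λ - (6.336)) leaves approximately λ^2 + 1.336λ + 21.4647. For λ^2 + 1.336λ + 21.4647 the discriminant is -84.0741. It is negative, so the remaining roots are the complex-conjugate pair λ ≈ -0.668 ± 4.5846i. Their product equals the constant term, so |λ|^2 ≈ 21.4647 and |λ| ≈ 4.633.
Thus the eigenvalues (to 4 decimals) are 6.336 (modulus 6.336); -0.668 ± 4.5846i (modulus 4.633). The spectral radius is the largest modulus: r(A) ≈ 6.336. (Cross-check: r(A) ≤ ||A||_2 ≈ 6.5773; equality holds whenever A is normal, though it can also hold for some non-normal A.)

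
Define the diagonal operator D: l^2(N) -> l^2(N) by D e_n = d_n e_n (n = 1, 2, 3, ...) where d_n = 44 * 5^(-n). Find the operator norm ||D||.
||D|| = 44/5 (attained at n = 1)

For D diagonal, ||D|| = sup_n |d_n|. The sequence d_n = 44 * 5^(-n) is positive and strictly decreasing (ratio 5^(-1) < 1), so the supremum is d_1 = 44/5. Hence ||D|| = 44/5.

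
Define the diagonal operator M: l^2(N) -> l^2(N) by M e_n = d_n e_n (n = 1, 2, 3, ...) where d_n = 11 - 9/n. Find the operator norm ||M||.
||M|| = 11

For a diagonal operator on l^2 with entries d_n, ||M|| = sup_n |d_n|. Here d_1 = 2, d_2 = 13/2, ..., and d_n = 11 - 9/n increases monotonically toward 11. All terms lie in [2, 11), so |d_n| = d_n and the supremum is the limit 11, which is not attained by any individual d_n. Hence ||M|| = 11.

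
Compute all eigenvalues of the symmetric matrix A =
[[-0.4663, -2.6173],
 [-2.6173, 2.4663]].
sigma(A) ≈ {-2, 4}

A is real symmetric, so its spectrum consists of real eigenvalues. Expanding the characteristic polynomial of the displayed matrix gives
  det(λ I - A) = p(λ) = λ^2 + (-2)λ + (-8).
Solving p(λ) = 0 yields eigenvalues ≈ -2, 4. (A is shown rounded to 4 decimals, so these recover the underlying integer eigenvalues to within that precision.)
Verification: the trace of A = 2 equals the sum of eigenvalues 2, and det(A) ≈ -8.0003 matches the eigenvalue product -8.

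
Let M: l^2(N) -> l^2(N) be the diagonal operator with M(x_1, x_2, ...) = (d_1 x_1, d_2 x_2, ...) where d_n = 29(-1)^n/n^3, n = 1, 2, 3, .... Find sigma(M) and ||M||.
sigma(M) = {29(-1)^n/n^3 : n ≥ 1} ∪ {0}; ||M|| = 29

A bounded diagonal operator on l^2 with diagonal entries d_n has spectrum equal to the closure of {d_n : n ≥ 1}: every d_n is an eigenvalue (with eigenvector e_n), so {d_n} ⊂ sigma(M); the spectrum is closed, so its closure is too; and for lambda not in the closure, (M - lambda I) has bounded inverse (the diagonal entries 1/(d_n - lambda) are bounded). For our sequence d_n = 29(-1)^n/n^3, n = 1, 2, 3, ...:
  - {d_n} = {29(-1)^n/n^3 : n ≥ 1}; the only limit point is 0
  - closure = {29(-1)^n/n^3 : n ≥ 1} ∪ {0}
For the norm: a diagonal operator has ||M|| = sup_n |d_n|. Here |d_n| = 29/n^3 is decreasing, so sup_n |d_n| = |d_1| = 29. So ||M|| = 29.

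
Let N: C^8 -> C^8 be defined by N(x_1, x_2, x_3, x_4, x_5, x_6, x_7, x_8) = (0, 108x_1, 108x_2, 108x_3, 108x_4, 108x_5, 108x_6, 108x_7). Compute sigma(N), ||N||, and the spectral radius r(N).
sigma(N) = {0}; ||N|| = 108; r(N) = 0. (N is nilpotent with N^8 = 0.)

On C^8, N is a strictly lower-triangular matrix with 108 on the subdiagonal and zeros elsewhere, so its characteristic polynomial is lambda^8 and every eigenvalue is 0: sigma(N) = {0}. For the operator norm, N e_i = 108e_{i+1} for i = 1, ..., 7 and N e_8 = 0, so the singular values of N are 108 (with multiplicity 7) and 0; hence ||N|| = 108. The spectral radius r(N) = max|lambda| = 0. Note ||N|| > r(N) — characteristic of non-normal nilpotent operators. Indeed N^8 = 0.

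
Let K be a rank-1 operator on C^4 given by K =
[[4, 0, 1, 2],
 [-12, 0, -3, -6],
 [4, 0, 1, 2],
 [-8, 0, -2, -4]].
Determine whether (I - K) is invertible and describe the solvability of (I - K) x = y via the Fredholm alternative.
(I - K) is singular (det(I - K) = 0, i.e. 1 ∈ sigma(K)). (I - K) x = y is solvable iff y ⊥ ker((I - K)^*) = span{(4, 0, 1, 2)}, i.e. iff 4y_1 + y_3 + 2y_4 = 0. When solvable, the solutions are x = y + c·(1, -3, 1, -2), c arbitrary (ker(I - K) = span{(1, -3, 1, -2)}, dimension 1).

K has rank 1, so it is an outer product K = u v^T: every row of K is a multiple of one row vector. Reading off the entries, u = (1, -3, 1, -2) and v = (4, 0, 1, 2) (row i of K equals u_i·v^T). A rank-one matrix u v^T satisfies K u = u (v·u) and kills the (3)-dimensional subspace v^⊥, so its characteristic polynomial is lambda^3 (lambda - v·u) with v·u = tr K = 1. Hence the eigenvalues of I - K are 1 (multiplicity 3) and 1 - (1) = 0, so det(I - K) = 0. (Direct check: I - K =
[[-3, 0, -1, -2],
 [12, 1, 3, 6],
 [-4, 0, 0, -2],
 [8, 0, 2, 5]]
has determinant 0.) So 1 is an eigenvalue of K and (I - K) is not invertible. The finite-dimensional Fredholm alternative says: either (I - K) is invertible, or ker(I - K) ≠ {0} and then range(I - K) = ker((I - K)^*)^⊥, with dim ker(I - K) = dim ker((I - K)^*). We are in the second case, so we need both kernels. Kernel of I - K: (I - K) u = u - u (v·u) = u - u = 0, so ker(I - K) = span{u} = span{(1, -3, 1, -2)} (it is exactly 1-dimensional because rank(I - K) = 3). Kernel of the adjoint: K is real, so (I - K)^* = I - K^T = I - v u^T, and (I - v u^T) v = v - v (u·v) = 0; hence ker((I - K)^*) = span{v} = span{(4, 0, 1, 2)}. Therefore (I - K) x = y is solvable iff <y, v> = 0, i.e. iff 4y_1 + y_3 + 2y_4 = 0. When this holds, K y = u (v·y) = 0, so (I - K) y = y and x = y is a particular solution; the full solution set is the line x = y + c·u = y + c·(1, -3, 1, -2), c ∈ C.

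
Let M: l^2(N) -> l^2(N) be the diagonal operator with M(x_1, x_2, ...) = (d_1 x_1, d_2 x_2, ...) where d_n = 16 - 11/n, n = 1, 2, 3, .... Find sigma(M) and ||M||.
sigma(M) = {16 - 11/n : n ≥ 1} ∪ {16}; ||M|| = 16

A bounded diagonal operator on l^2 with diagonal entries d_n has spectrum equal to the closure of {d_n : n ≥ 1}: every d_n is an eigenvalue (with eigenvector e_n), so {d_n} ⊂ sigma(M); the spectrum is closed, so its closure is too; and for lambda not in the closure, (M - lambda I) has bounded inverse (the diagonal entries 1/(d_n - lambda) are bounded). For our sequence d_n = 16 - 11/n, n = 1, 2, 3, ...:
  - {d_n} = {16 - 11/n : n ≥ 1}; the only limit point is 16
  - closure = {16 - 11/n : n ≥ 1} ∪ {16}
For the norm: a diagonal operator has ||M|| = sup_n |d_n|. Here d_n = 16 - 11/n increases monotonically from d_1 = 5 toward 16, with all terms in [5, 16); so sup_n |d_n| = 16 (the supremum is the limit, not attained). So ||M|| = 16.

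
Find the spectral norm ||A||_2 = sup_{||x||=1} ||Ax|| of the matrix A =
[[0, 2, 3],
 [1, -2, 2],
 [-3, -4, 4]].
||A||_2 ≈ 6.7977 (= sqrt(largest eigenvalue of A^T A))

||A||_2 = sigma_max(A) = sqrt(lambda_max(A^T A)). Form the symmetric matrix M = A^T A =
[[10, 10, -10],
 [10, 24, -14],
 [-10, -14, 29]].
Its characteristic polynomial (trace, sum of principal 2x2 minors, determinant of M give the coefficients) is
  p(λ) = det(λ I - M) = λ^3 - 63λ^2 + 830λ - 2500.
No integer candidate from the rational root theorem (±divisors of 2500) is a root, so the roots are irrational. The cubic discriminant is Δ = 130926100 > 0, so there are three distinct real roots. p(4) = -124 and p(5) = 200 have opposite signs, so a root lies in (4, 5); Newton's method refines it to λ ≈ 4.3479. p(12) = 116 and p(13) = -160 have opposite signs, so a root lies in (12, 13); Newton's method refines it to λ ≈ 12.4431. p(46) = -292 and p(47) = 1166 have opposite signs, so a root lies in (46, 47); Newton's method refines it to λ ≈ 46.2089. Check (Vieta): the three roots sum to 63, matching tr M = 63.
So the eigenvalues of A^T A are ≈ 4.3479, 12.4431, 46.2089 (all ≥ 0, as they must be for A^T A). The largest is λ_max ≈ 46.2089, hence ||A||_2 = sqrt(λ_max) ≈ 6.7977.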